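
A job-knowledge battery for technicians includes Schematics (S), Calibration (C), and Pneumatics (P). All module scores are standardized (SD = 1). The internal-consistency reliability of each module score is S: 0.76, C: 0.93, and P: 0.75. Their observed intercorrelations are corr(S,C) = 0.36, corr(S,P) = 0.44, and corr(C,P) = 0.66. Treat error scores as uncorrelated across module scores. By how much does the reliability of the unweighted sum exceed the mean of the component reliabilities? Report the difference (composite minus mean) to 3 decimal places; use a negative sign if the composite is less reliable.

Var(sum) = 3 + 2.92 = 5.92; true-score variance = 2.44 + 2.92 = 5.36; composite reliability = 0.9054.
Mean component reliability = 0.8133.
Difference = 0.9054 − 0.8133 = 0.092.

0.092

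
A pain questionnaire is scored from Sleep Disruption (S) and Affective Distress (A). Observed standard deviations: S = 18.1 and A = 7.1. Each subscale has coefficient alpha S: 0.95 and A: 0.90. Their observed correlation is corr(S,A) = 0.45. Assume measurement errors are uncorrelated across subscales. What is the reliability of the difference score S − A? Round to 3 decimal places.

0.918

Var(S−A) = 18.1² + 7.1² − 2·18.1·7.1·0.45 = 378.02 − 115.659 = 262.361.
With uncorrelated errors the cross-covariances are all true-score covariance, so they carry over unchanged; only the diagonal terms shrink to ρᵢσᵢ².
True-score variance = [18.1²·0.95 + 7.1²·0.90] − 115.659 = 356.599 − 115.659 = 240.94.
Reliability = 240.94 / 262.361 = 0.918.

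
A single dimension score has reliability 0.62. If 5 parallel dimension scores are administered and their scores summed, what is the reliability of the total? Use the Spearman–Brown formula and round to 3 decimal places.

ρ_k = kρ / (1 + (k−1)ρ) = 5·0.62 / (1 + 4·0.62) = 3.100 / 3.480 = 0.891.

0.891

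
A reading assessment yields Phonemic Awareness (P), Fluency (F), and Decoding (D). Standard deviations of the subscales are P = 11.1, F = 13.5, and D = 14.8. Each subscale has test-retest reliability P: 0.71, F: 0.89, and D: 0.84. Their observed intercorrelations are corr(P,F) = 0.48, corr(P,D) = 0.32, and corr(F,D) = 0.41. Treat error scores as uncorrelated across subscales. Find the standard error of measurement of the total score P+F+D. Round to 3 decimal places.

9.530

Var(total) = 524.5 + 412.831 = 937.331.
True-score variance = 433.675 + 412.831 = 846.506, so reliability = 0.9031.
Error variance = 937.331 − 846.506 = 90.8248; SEM = √90.8248 = 9.530.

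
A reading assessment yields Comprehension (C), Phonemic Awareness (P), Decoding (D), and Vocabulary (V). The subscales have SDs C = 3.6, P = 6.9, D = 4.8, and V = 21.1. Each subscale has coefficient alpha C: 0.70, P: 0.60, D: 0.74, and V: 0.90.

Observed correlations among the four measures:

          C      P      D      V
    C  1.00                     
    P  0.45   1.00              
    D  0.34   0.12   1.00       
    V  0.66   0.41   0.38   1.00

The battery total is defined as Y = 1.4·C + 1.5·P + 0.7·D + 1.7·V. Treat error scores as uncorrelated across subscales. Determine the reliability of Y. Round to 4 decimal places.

0.9146

Var(Y) = 1.4²·3.6² + 1.5²·6.9² + 0.7²·4.8² + 1.7²·21.1² + 2·[2.1·3.6·6.9·0.45 + 0.98·3.6·4.8·0.34 + 2.38·3.6·21.1·0.66 + 1.05·6.9·4.8·0.12 + 2.55·6.9·21.1·0.41 + 1.19·4.8·21.1·0.38] = 1430.47 + 701.471 = 2131.94.
With uncorrelated errors the cross-covariances are all true-score covariance, so they carry over unchanged; only the diagonal terms shrink to ρᵢσᵢ².
True-score variance = [1.4²·3.6²·0.70 + 1.5²·6.9²·0.60 + 0.7²·4.8²·0.74 + 1.7²·21.1²·0.90] + 701.471 = 1248.4 + 701.471 = 1949.87.
Reliability = 1949.87 / 2131.94 = 0.9146.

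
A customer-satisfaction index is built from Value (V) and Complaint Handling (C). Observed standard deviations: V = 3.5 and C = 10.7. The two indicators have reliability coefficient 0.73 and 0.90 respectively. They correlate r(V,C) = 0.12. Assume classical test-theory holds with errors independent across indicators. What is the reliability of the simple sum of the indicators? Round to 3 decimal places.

0.891

Var(V+C) = 3.5² + 10.7² + 2·[3.5·10.7·0.12] = 126.74 + 8.988 = 135.728.
Under uncorrelated errors the observed covariances equal the true-score covariances, so only the own-variance terms attenuate.
True-score variance = [3.5²·0.73 + 10.7²·0.90] + 8.988 = 111.983 + 8.988 = 120.971.
Reliability = 120.971 / 135.728 = 0.891.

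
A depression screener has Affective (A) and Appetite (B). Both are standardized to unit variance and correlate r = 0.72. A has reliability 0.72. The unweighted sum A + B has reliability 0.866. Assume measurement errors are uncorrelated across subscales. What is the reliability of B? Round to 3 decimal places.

0.819

Var(A+B) = 2 + 2·0.72 = 3.440.
True-score variance = ρ_A + ρ_B + 2·0.72, so 0.866 = (0.72 + ρ_B + 1.44) / 3.440.
ρ_B = 0.866·3.440 − 0.72 − 1.44 = 0.819.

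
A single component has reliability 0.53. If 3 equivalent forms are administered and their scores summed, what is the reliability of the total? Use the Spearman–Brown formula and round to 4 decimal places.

ρ_k = kρ / (1 + (k−1)ρ) = 3·0.53 / (1 + 2·0.53) = 1.590 / 2.060 = 0.7718.

0.7718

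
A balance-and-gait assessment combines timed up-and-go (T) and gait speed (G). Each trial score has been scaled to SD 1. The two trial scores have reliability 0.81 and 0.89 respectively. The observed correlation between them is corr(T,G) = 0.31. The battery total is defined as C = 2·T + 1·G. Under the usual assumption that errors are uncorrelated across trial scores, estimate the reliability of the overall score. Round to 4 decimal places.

Var(C) = 2² + 1 + 2·[2·0.31] = 5 + 1.24 = 6.24.
With uncorrelated errors the cross-covariances are all true-score covariance, so they carry over unchanged; only the diagonal terms shrink to ρᵢσᵢ².
True-score variance = [2²·0.81 + 0.89] + 1.24 = 4.13 + 1.24 = 5.37.
Reliability = 5.37 / 6.24 = 0.8606.

0.8606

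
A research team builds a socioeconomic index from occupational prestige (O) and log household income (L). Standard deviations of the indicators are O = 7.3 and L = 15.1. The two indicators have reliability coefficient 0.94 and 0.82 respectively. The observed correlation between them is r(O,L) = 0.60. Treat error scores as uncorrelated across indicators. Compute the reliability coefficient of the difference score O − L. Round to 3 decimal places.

Var(O−L) = 7.3² + 15.1² − 2·7.3·15.1·0.60 = 281.3 − 132.276 = 149.024.
With uncorrelated errors the cross-covariances are all true-score covariance, so they carry over unchanged; only the diagonal terms shrink to ρᵢσᵢ².
True-score variance = [7.3²·0.94 + 15.1²·0.82] − 132.276 = 237.061 − 132.276 = 104.785.
Reliability = 104.785 / 149.024 = 0.703.

0.703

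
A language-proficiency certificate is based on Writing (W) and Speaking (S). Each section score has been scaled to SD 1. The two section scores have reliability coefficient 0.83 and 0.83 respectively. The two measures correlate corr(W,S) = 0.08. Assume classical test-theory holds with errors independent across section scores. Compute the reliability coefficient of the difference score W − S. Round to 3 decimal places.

Var(W−S) = 1 + 1 − 2·0.08 = 2 − 0.16 = 1.84.
Under uncorrelated errors the observed covariances equal the true-score covariances, so only the own-variance terms attenuate.
True-score variance = [0.83 + 0.83] − 0.16 = 1.66 − 0.16 = 1.5.
Reliability = 1.5 / 1.84 = 0.815.

0.815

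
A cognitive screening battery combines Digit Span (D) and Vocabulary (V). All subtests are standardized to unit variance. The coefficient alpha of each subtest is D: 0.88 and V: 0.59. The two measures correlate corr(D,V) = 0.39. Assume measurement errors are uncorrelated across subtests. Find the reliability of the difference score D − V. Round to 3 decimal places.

Var(D−V) = 1 + 1 − 2·0.39 = 2 − 0.78 = 1.22.
With uncorrelated errors the cross-covariances are all true-score covariance, so they carry over unchanged; only the diagonal terms shrink to ρᵢσᵢ².
True-score variance = [0.88 + 0.59] − 0.78 = 1.47 − 0.78 = 0.69.
Reliability = 0.69 / 1.22 = 0.566.

0.566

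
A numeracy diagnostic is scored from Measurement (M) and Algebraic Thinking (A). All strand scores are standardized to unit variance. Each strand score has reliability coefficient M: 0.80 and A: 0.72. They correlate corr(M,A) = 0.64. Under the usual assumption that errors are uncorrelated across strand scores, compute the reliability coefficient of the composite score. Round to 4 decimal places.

Var(M+A) = 2 + 2·[0.64] = 2 + 1.28 = 3.28.
Because errors are independent across components, Cov(Tᵢ,Tⱼ) = Cov(Xᵢ,Xⱼ); the off-diagonal part of the true-score variance is the same as above.
True-score variance = [0.80 + 0.72] + 1.28 = 1.52 + 1.28 = 2.8.
Reliability = 2.8 / 3.28 = 0.8537.

0.8537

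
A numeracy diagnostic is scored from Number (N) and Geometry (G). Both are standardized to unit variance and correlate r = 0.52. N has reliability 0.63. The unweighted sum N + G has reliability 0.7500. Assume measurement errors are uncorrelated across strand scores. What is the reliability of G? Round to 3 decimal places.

0.610

Var(N+G) = 2 + 2·0.52 = 3.040.
True-score variance = ρ_N + ρ_G + 2·0.52, so 0.7500 = (0.63 + ρ_G + 1.04) / 3.040.
ρ_G = 0.7500·3.040 − 0.63 − 1.04 = 0.610.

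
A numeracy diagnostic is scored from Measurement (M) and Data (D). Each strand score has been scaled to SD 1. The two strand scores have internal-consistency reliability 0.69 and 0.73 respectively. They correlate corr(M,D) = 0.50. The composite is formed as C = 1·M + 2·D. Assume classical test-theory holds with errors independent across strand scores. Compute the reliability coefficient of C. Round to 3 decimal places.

Var(C) = 1 + 2² + 2·[2·0.50] = 5 + 2 = 7.
Under uncorrelated errors the observed covariances equal the true-score covariances, so only the own-variance terms attenuate.
True-score variance = [0.69 + 2²·0.73] + 2 = 3.61 + 2 = 5.61.
Reliability = 5.61 / 7 = 0.801.

0.801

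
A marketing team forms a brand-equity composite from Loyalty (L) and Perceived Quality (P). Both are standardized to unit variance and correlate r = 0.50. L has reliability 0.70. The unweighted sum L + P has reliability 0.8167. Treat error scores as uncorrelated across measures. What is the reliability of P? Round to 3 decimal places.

Var(L+P) = 2 + 2·0.50 = 3.000.
True-score variance = ρ_L + ρ_P + 2·0.50, so 0.8167 = (0.70 + ρ_P + 1.00) / 3.000.
ρ_P = 0.8167·3.000 − 0.70 − 1.00 = 0.750.

0.750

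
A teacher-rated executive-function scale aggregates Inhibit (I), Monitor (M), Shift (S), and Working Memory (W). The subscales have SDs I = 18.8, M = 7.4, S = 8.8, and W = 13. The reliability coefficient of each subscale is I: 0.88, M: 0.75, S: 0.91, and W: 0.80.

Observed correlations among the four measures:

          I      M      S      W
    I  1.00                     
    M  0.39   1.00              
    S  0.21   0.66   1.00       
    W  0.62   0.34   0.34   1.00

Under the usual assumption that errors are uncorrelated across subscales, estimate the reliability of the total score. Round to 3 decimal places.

0.929

Var(I+M+S+W) = 18.8² + 7.4² + 8.8² + 13² + 2·[18.8·7.4·0.39 + 18.8·8.8·0.21 + 18.8·13·0.62 + 7.4·8.8·0.66 + 7.4·13·0.34 + 8.8·13·0.34] = 654.64 + 710.221 = 1364.86.
Under uncorrelated errors the observed covariances equal the true-score covariances, so only the own-variance terms attenuate.
True-score variance = [18.8²·0.88 + 7.4²·0.75 + 8.8²·0.91 + 13²·0.80] + 710.221 = 557.768 + 710.221 = 1267.99.
Reliability = 1267.99 / 1364.86 = 0.929.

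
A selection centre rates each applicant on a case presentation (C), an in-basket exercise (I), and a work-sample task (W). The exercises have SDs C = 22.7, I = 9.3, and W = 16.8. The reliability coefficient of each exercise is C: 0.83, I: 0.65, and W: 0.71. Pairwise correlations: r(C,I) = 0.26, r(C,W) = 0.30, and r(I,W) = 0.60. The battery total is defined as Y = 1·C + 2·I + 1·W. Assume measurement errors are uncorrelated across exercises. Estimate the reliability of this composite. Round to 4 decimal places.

Var(Y) = 22.7² + 2²·9.3² + 16.8² + 2·[2·22.7·9.3·0.26 + 22.7·16.8·0.30 + 2·9.3·16.8·0.60] = 1143.49 + 823.346 = 1966.84.
Because errors are independent across components, Cov(Tᵢ,Tⱼ) = Cov(Xᵢ,Xⱼ); the off-diagonal part of the true-score variance is the same as above.
True-score variance = [22.7²·0.83 + 2²·9.3²·0.65 + 16.8²·0.71] + 823.346 = 852.955 + 823.346 = 1676.3.
Reliability = 1676.3 / 1966.84 = 0.8523.

0.8523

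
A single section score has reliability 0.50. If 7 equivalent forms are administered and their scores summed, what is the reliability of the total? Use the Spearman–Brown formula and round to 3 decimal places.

ρ_k = kρ / (1 + (k−1)ρ) = 7·0.50 / (1 + 6·0.50) = 3.500 / 4.000 = 0.875.

0.875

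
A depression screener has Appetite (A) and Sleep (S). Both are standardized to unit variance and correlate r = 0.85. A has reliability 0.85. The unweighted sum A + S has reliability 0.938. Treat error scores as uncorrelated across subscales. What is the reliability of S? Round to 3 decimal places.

0.921

Var(A+S) = 2 + 2·0.85 = 3.700.
True-score variance = ρ_A + ρ_S + 2·0.85, so 0.938 = (0.85 + ρ_S + 1.70) / 3.700.
ρ_S = 0.938·3.700 − 0.85 − 1.70 = 0.921.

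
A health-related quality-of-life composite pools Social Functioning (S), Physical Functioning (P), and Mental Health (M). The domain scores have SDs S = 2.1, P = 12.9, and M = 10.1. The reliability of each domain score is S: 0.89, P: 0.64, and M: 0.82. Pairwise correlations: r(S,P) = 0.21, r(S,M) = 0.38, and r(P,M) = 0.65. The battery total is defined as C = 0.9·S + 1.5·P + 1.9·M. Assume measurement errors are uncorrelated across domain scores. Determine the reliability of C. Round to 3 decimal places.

0.842

Var(C) = 0.9²·2.1² + 1.5²·12.9² + 1.9²·10.1² + 2·[1.35·2.1·12.9·0.21 + 1.71·2.1·10.1·0.38 + 2.85·12.9·10.1·0.65] = 746.251 + 525.649 = 1271.9.
Because errors are independent across components, Cov(Tᵢ,Tⱼ) = Cov(Xᵢ,Xⱼ); the off-diagonal part of the true-score variance is the same as above.
True-score variance = [0.9²·2.1²·0.89 + 1.5²·12.9²·0.64 + 1.9²·10.1²·0.82] + 525.649 = 544.78 + 525.649 = 1070.43.
Reliability = 1070.43 / 1271.9 = 0.842.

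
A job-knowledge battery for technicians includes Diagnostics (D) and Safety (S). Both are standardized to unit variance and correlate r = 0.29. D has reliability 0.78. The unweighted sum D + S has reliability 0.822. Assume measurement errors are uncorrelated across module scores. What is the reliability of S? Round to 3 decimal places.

0.761

Var(D+S) = 2 + 2·0.29 = 2.580.
True-score variance = ρ_D + ρ_S + 2·0.29, so 0.822 = (0.78 + ρ_S + 0.58) / 2.580.
ρ_S = 0.822·2.580 − 0.78 − 0.58 = 0.761.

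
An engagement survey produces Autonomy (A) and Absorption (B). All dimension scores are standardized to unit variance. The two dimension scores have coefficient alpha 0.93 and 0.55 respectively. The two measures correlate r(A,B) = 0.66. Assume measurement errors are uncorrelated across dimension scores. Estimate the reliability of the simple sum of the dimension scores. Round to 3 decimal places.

Var(A+B) = 2 + 2·[0.66] = 2 + 1.32 = 3.32.
Because errors are independent across components, Cov(Tᵢ,Tⱼ) = Cov(Xᵢ,Xⱼ); the off-diagonal part of the true-score variance is the same as above.
True-score variance = [0.93 + 0.55] + 1.32 = 1.48 + 1.32 = 2.8.
Reliability = 2.8 / 3.32 = 0.843.

0.843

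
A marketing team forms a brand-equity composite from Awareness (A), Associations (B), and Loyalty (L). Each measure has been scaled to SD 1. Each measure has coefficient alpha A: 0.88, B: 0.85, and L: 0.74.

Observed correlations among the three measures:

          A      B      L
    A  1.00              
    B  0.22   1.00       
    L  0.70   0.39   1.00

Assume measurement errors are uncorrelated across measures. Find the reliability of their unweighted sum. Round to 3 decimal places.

Var(A+B+L) = 3 + 2·[0.22 + 0.70 + 0.39] = 3 + 2.62 = 5.62.
With uncorrelated errors the cross-covariances are all true-score covariance, so they carry over unchanged; only the diagonal terms shrink to ρᵢσᵢ².
True-score variance = [0.88 + 0.85 + 0.74] + 2.62 = 2.47 + 2.62 = 5.09.
Reliability = 5.09 / 5.62 = 0.906.

0.906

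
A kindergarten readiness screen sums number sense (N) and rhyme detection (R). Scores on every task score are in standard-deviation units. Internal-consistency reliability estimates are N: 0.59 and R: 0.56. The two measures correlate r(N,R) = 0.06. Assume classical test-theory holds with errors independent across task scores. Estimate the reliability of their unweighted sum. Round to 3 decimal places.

Var(N+R) = 2 + 2·[0.06] = 2 + 0.12 = 2.12.
Under uncorrelated errors the observed covariances equal the true-score covariances, so only the own-variance terms attenuate.
True-score variance = [0.59 + 0.56] + 0.12 = 1.15 + 0.12 = 1.27.
Reliability = 1.27 / 2.12 = 0.599.

0.599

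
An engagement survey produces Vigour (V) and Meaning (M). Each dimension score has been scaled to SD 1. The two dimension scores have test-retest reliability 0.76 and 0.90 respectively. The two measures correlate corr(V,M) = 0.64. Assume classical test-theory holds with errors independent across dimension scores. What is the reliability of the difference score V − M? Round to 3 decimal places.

0.528

Var(V−M) = 1 + 1 − 2·0.64 = 2 − 1.28 = 0.72.
With uncorrelated errors the cross-covariances are all true-score covariance, so they carry over unchanged; only the diagonal terms shrink to ρᵢσᵢ².
True-score variance = [0.76 + 0.90] − 1.28 = 1.66 − 1.28 = 0.38.
Reliability = 0.38 / 0.72 = 0.528.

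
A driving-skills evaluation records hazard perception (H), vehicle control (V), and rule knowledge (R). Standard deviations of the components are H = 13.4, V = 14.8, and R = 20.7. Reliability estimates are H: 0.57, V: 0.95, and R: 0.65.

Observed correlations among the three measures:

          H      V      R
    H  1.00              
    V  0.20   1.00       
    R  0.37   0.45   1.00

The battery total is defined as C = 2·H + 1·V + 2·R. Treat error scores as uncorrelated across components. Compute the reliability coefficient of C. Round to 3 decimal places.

Var(C) = 2²·13.4² + 14.8² + 2²·20.7² + 2·[2·13.4·14.8·0.20 + 4·13.4·20.7·0.37 + 2·14.8·20.7·0.45] = 2651.24 + 1531.15 = 4182.39.
Because errors are independent across components, Cov(Tᵢ,Tⱼ) = Cov(Xᵢ,Xⱼ); the off-diagonal part of the true-score variance is the same as above.
True-score variance = [2²·13.4²·0.57 + 14.8²·0.95 + 2²·20.7²·0.65] + 1531.15 = 1731.56 + 1531.15 = 3262.71.
Reliability = 3262.71 / 4182.39 = 0.780.

0.780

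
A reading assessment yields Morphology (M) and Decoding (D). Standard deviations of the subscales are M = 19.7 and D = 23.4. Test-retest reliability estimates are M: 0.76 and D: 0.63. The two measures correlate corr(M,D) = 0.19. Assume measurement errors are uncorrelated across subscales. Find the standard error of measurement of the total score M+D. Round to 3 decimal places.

17.197

Var(total) = 935.65 + 175.172 = 1110.82.
True-score variance = 639.911 + 175.172 = 815.084, so reliability = 0.7338.
Error variance = 1110.82 − 815.084 = 295.739; SEM = √295.739 = 17.197.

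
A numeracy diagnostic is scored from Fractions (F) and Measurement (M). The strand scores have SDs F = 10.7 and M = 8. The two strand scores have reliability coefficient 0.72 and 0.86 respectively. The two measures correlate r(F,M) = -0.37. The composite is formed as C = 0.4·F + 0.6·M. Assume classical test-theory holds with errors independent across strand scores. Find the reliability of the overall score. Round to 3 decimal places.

0.681

Var(C) = 0.4²·10.7² + 0.6²·8² + 2·[0.24·10.7·8·(-0.37)] = 41.3584 − 15.2026 = 26.1558.
Under uncorrelated errors the observed covariances equal the true-score covariances, so only the own-variance terms attenuate.
True-score variance = [0.4²·10.7²·0.72 + 0.6²·8²·0.86] − 15.2026 = 33.0036 − 15.2026 = 17.8011.
Reliability = 17.8011 / 26.1558 = 0.681.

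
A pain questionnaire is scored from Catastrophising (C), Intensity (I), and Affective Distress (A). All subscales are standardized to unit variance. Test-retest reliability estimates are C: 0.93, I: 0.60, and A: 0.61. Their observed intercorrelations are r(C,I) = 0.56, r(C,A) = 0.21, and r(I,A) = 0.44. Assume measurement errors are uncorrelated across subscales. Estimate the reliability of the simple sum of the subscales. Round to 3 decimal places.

0.841

Var(C+I+A) = 3 + 2·[0.56 + 0.21 + 0.44] = 3 + 2.42 = 5.42.
Because errors are independent across components, Cov(Tᵢ,Tⱼ) = Cov(Xᵢ,Xⱼ); the off-diagonal part of the true-score variance is the same as above.
True-score variance = [0.93 + 0.60 + 0.61] + 2.42 = 2.14 + 2.42 = 4.56.
Reliability = 4.56 / 5.42 = 0.841.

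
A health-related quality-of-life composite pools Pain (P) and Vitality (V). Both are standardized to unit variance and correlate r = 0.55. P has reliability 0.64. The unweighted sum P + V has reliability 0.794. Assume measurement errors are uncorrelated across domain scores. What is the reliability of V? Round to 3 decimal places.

Var(P+V) = 2 + 2·0.55 = 3.100.
True-score variance = ρ_P + ρ_V + 2·0.55, so 0.794 = (0.64 + ρ_V + 1.10) / 3.100.
ρ_V = 0.794·3.100 − 0.64 − 1.10 = 0.721.

0.721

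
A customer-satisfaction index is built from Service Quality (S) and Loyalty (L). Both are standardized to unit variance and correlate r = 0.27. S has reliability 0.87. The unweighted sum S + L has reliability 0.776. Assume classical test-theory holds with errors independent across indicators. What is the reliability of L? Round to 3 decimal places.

Var(S+L) = 2 + 2·0.27 = 2.540.
True-score variance = ρ_S + ρ_L + 2·0.27, so 0.776 = (0.87 + ρ_L + 0.54) / 2.540.
ρ_L = 0.776·2.540 − 0.87 − 0.54 = 0.561.

0.561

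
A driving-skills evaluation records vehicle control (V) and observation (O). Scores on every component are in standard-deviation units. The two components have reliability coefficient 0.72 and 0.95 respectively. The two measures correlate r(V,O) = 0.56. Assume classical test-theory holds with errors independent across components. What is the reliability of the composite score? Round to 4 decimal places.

0.8942

Var(V+O) = 2 + 2·[0.56] = 2 + 1.12 = 3.12.
With uncorrelated errors the cross-covariances are all true-score covariance, so they carry over unchanged; only the diagonal terms shrink to ρᵢσᵢ².
True-score variance = [0.72 + 0.95] + 1.12 = 1.67 + 1.12 = 2.79.
Reliability = 2.79 / 3.12 = 0.8942.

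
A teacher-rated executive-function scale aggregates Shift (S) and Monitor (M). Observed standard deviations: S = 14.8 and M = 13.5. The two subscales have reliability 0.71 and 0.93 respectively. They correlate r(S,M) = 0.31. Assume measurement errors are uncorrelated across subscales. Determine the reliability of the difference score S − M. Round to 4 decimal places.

0.7250

Var(S−M) = 14.8² + 13.5² − 2·14.8·13.5·0.31 = 401.29 − 123.876 = 277.414.
With uncorrelated errors the cross-covariances are all true-score covariance, so they carry over unchanged; only the diagonal terms shrink to ρᵢσᵢ².
True-score variance = [14.8²·0.71 + 13.5²·0.93] − 123.876 = 325.011 − 123.876 = 201.135.
Reliability = 201.135 / 277.414 = 0.7250.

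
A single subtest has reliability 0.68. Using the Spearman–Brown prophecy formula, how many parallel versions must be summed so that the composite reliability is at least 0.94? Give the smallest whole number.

k ≥ ρ*(1−ρ₁)/(ρ₁(1−ρ*)) = 0.94·0.32 / (0.68·0.06) = 7.373.
Smallest integer k = 8.

8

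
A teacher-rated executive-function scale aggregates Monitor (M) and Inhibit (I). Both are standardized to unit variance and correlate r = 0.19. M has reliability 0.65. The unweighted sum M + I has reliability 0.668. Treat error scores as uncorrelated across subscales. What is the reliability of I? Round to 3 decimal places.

Var(M+I) = 2 + 2·0.19 = 2.380.
True-score variance = ρ_M + ρ_I + 2·0.19, so 0.668 = (0.65 + ρ_I + 0.38) / 2.380.
ρ_I = 0.668·2.380 − 0.65 − 0.38 = 0.560.

0.560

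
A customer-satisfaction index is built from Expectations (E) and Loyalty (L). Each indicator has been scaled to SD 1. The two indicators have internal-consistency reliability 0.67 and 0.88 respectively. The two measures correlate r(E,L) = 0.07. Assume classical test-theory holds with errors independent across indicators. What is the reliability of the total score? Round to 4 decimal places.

Var(E+L) = 2 + 2·[0.07] = 2 + 0.14 = 2.14.
Because errors are independent across components, Cov(Tᵢ,Tⱼ) = Cov(Xᵢ,Xⱼ); the off-diagonal part of the true-score variance is the same as above.
True-score variance = [0.67 + 0.88] + 0.14 = 1.55 + 0.14 = 1.69.
Reliability = 1.69 / 2.14 = 0.7897.

0.7897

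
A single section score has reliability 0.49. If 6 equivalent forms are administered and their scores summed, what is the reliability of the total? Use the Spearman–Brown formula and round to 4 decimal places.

0.8522

ρ_k = kρ / (1 + (k−1)ρ) = 6·0.49 / (1 + 5·0.49) = 2.940 / 3.450 = 0.8522.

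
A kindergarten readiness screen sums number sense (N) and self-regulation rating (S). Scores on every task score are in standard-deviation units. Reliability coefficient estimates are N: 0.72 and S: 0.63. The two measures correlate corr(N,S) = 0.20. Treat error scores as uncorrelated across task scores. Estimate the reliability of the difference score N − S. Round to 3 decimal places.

0.594

Var(N−S) = 1 + 1 − 2·0.20 = 2 − 0.4 = 1.6.
Because errors are independent across components, Cov(Tᵢ,Tⱼ) = Cov(Xᵢ,Xⱼ); the off-diagonal part of the true-score variance is the same as above.
True-score variance = [0.72 + 0.63] − 0.4 = 1.35 − 0.4 = 0.95.
Reliability = 0.95 / 1.6 = 0.594.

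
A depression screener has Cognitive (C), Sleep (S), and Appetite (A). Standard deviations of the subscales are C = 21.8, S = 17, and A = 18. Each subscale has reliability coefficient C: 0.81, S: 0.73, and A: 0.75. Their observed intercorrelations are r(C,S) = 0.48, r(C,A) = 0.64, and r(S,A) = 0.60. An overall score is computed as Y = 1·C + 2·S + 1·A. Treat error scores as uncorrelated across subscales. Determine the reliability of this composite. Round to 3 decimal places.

Var(Y) = 21.8² + 2²·17² + 18² + 2·[2·21.8·17·0.48 + 21.8·18·0.64 + 2·17·18·0.60] = 1955.24 + 1948.22 = 3903.46.
With uncorrelated errors the cross-covariances are all true-score covariance, so they carry over unchanged; only the diagonal terms shrink to ρᵢσᵢ².
True-score variance = [21.8²·0.81 + 2²·17²·0.73 + 18²·0.75] + 1948.22 = 1471.82 + 1948.22 = 3420.05.
Reliability = 3420.05 / 3903.46 = 0.876.

0.876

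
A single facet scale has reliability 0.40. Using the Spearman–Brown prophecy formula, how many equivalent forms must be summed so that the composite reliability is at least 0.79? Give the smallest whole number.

k ≥ ρ*(1−ρ₁)/(ρ₁(1−ρ*)) = 0.79·0.60 / (0.40·0.21) = 5.643.
Smallest integer k = 6.

6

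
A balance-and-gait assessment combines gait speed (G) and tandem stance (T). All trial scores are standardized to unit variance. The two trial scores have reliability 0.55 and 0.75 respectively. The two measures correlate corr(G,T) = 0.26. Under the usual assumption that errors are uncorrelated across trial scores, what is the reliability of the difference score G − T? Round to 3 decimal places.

0.527

Var(G−T) = 1 + 1 − 2·0.26 = 2 − 0.52 = 1.48.
With uncorrelated errors the cross-covariances are all true-score covariance, so they carry over unchanged; only the diagonal terms shrink to ρᵢσᵢ².
True-score variance = [0.55 + 0.75] − 0.52 = 1.3 − 0.52 = 0.78.
Reliability = 0.78 / 1.48 = 0.527.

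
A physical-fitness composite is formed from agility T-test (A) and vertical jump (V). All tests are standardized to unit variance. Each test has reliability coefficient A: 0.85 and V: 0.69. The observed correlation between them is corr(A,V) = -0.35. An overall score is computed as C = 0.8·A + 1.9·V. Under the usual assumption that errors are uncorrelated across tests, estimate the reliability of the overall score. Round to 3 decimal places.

Var(C) = 0.8² + 1.9² + 2·[1.52·(-0.35)] = 4.25 − 1.064 = 3.186.
With uncorrelated errors the cross-covariances are all true-score covariance, so they carry over unchanged; only the diagonal terms shrink to ρᵢσᵢ².
True-score variance = [0.8²·0.85 + 1.9²·0.69] − 1.064 = 3.0349 − 1.064 = 1.9709.
Reliability = 1.9709 / 3.186 = 0.619.

0.619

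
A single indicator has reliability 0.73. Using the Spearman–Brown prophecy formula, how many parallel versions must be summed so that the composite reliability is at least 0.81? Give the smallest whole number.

2

k ≥ ρ*(1−ρ₁)/(ρ₁(1−ρ*)) = 0.81·0.27 / (0.73·0.19) = 1.577.
Smallest integer k = 2.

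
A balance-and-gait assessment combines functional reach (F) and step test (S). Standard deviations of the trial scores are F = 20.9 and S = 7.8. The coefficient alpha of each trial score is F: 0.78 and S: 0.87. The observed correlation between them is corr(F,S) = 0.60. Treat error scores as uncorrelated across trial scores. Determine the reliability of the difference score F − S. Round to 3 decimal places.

0.656

Var(F−S) = 20.9² + 7.8² − 2·20.9·7.8·0.60 = 497.65 − 195.624 = 302.026.
Because errors are independent across components, Cov(Tᵢ,Tⱼ) = Cov(Xᵢ,Xⱼ); the off-diagonal part of the true-score variance is the same as above.
True-score variance = [20.9²·0.78 + 7.8²·0.87] − 195.624 = 393.643 − 195.624 = 198.019.
Reliability = 198.019 / 302.026 = 0.656.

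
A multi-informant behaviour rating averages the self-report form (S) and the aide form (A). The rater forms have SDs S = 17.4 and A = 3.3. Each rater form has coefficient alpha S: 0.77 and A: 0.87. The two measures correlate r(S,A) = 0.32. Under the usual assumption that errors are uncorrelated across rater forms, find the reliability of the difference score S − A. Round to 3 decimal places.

Var(S−A) = 17.4² + 3.3² − 2·17.4·3.3·0.32 = 313.65 − 36.7488 = 276.901.
Under uncorrelated errors the observed covariances equal the true-score covariances, so only the own-variance terms attenuate.
True-score variance = [17.4²·0.77 + 3.3²·0.87] − 36.7488 = 242.599 − 36.7488 = 205.851.
Reliability = 205.851 / 276.901 = 0.743.

0.743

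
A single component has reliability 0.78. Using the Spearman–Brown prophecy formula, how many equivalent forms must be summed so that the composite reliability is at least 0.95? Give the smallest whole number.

6

k ≥ ρ*(1−ρ₁)/(ρ₁(1−ρ*)) = 0.95·0.22 / (0.78·0.05) = 5.359.
Smallest integer k = 6.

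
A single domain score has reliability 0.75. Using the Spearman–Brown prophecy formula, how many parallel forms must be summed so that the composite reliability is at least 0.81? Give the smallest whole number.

k ≥ ρ*(1−ρ₁)/(ρ₁(1−ρ*)) = 0.81·0.25 / (0.75·0.19) = 1.421.
Smallest integer k = 2.

2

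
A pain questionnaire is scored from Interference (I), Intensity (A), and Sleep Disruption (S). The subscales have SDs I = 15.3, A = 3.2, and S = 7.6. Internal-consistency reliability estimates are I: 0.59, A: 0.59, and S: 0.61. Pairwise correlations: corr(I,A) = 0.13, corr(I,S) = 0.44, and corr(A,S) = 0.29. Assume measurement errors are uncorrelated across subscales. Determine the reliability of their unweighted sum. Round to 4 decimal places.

0.7155

Var(I+A+S) = 15.3² + 3.2² + 7.6² + 2·[15.3·3.2·0.13 + 15.3·7.6·0.44 + 3.2·7.6·0.29] = 302.09 + 129.162 = 431.252.
Because errors are independent across components, Cov(Tᵢ,Tⱼ) = Cov(Xᵢ,Xⱼ); the off-diagonal part of the true-score variance is the same as above.
True-score variance = [15.3²·0.59 + 3.2²·0.59 + 7.6²·0.61] + 129.162 = 179.388 + 129.162 = 308.55.
Reliability = 308.55 / 431.252 = 0.7155.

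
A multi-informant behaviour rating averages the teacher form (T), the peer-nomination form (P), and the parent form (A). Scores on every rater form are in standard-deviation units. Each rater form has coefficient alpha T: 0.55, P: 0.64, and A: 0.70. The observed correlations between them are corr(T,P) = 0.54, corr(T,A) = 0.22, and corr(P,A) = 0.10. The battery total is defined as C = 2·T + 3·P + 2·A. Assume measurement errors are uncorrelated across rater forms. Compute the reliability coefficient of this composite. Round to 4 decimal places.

0.7640

Var(C) = 2² + 3² + 2² + 2·[6·0.54 + 4·0.22 + 6·0.10] = 17 + 9.44 = 26.44.
With uncorrelated errors the cross-covariances are all true-score covariance, so they carry over unchanged; only the diagonal terms shrink to ρᵢσᵢ².
True-score variance = [2²·0.55 + 3²·0.64 + 2²·0.70] + 9.44 = 10.76 + 9.44 = 20.2.
Reliability = 20.2 / 26.44 = 0.7640.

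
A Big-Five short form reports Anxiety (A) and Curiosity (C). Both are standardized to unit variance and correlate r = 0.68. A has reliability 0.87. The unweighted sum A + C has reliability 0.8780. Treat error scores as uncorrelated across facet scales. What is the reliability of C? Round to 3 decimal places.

Var(A+C) = 2 + 2·0.68 = 3.360.
True-score variance = ρ_A + ρ_C + 2·0.68, so 0.8780 = (0.87 + ρ_C + 1.36) / 3.360.
ρ_C = 0.8780·3.360 − 0.87 − 1.36 = 0.720.

0.720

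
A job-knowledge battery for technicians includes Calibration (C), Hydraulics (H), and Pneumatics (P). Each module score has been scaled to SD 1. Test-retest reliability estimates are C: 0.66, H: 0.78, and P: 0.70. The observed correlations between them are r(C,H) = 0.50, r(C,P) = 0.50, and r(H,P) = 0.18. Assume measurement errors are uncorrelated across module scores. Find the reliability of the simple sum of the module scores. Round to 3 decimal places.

Var(C+H+P) = 3 + 2·[0.50 + 0.50 + 0.18] = 3 + 2.36 = 5.36.
With uncorrelated errors the cross-covariances are all true-score covariance, so they carry over unchanged; only the diagonal terms shrink to ρᵢσᵢ².
True-score variance = [0.66 + 0.78 + 0.70] + 2.36 = 2.14 + 2.36 = 4.5.
Reliability = 4.5 / 5.36 = 0.840.

0.840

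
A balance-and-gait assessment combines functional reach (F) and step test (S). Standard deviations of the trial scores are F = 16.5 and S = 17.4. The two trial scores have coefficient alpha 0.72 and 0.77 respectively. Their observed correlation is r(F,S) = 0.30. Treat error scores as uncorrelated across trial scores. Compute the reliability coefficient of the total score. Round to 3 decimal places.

0.805

Var(F+S) = 16.5² + 17.4² + 2·[16.5·17.4·0.30] = 575.01 + 172.26 = 747.27.
Under uncorrelated errors the observed covariances equal the true-score covariances, so only the own-variance terms attenuate.
True-score variance = [16.5²·0.72 + 17.4²·0.77] + 172.26 = 429.145 + 172.26 = 601.405.
Reliability = 601.405 / 747.27 = 0.805.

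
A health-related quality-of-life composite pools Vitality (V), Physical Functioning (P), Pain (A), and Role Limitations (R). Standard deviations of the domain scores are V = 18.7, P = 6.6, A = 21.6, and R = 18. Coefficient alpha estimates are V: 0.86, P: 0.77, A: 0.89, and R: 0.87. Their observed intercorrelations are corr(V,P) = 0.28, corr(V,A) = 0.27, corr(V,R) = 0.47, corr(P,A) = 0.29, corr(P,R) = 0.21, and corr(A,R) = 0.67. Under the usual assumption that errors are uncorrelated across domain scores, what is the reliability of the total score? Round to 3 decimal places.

Var(V+P+A+R) = 18.7² + 6.6² + 21.6² + 18² + 2·[18.7·6.6·0.28 + 18.7·21.6·0.27 + 18.7·18·0.47 + 6.6·21.6·0.29 + 6.6·18·0.21 + 21.6·18·0.67] = 1183.81 + 1257.21 = 2441.02.
Because errors are independent across components, Cov(Tᵢ,Tⱼ) = Cov(Xᵢ,Xⱼ); the off-diagonal part of the true-score variance is the same as above.
True-score variance = [18.7²·0.86 + 6.6²·0.77 + 21.6²·0.89 + 18²·0.87] + 1257.21 = 1031.39 + 1257.21 = 2288.6.
Reliability = 2288.6 / 2441.02 = 0.938.

0.938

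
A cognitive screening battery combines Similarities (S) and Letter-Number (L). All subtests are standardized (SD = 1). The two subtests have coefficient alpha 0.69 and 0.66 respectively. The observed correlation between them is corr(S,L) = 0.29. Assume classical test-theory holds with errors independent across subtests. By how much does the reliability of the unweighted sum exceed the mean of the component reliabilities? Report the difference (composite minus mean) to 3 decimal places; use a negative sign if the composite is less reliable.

Var(sum) = 2 + 0.58 = 2.58; true-score variance = 1.35 + 0.58 = 1.93; composite reliability = 0.7481.
Mean component reliability = 0.6750.
Difference = 0.7481 − 0.6750 = 0.073.

0.073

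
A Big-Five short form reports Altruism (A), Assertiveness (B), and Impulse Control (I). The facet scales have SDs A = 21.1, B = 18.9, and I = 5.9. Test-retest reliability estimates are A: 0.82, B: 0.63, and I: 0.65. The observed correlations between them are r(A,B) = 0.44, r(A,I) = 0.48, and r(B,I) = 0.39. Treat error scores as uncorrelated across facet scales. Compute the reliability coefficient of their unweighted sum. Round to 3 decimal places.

0.839

Var(A+B+I) = 21.1² + 18.9² + 5.9² + 2·[21.1·18.9·0.44 + 21.1·5.9·0.48 + 18.9·5.9·0.39] = 837.23 + 557.423 = 1394.65.
With uncorrelated errors the cross-covariances are all true-score covariance, so they carry over unchanged; only the diagonal terms shrink to ρᵢσᵢ².
True-score variance = [21.1²·0.82 + 18.9²·0.63 + 5.9²·0.65] + 557.423 = 612.741 + 557.423 = 1170.16.
Reliability = 1170.16 / 1394.65 = 0.839.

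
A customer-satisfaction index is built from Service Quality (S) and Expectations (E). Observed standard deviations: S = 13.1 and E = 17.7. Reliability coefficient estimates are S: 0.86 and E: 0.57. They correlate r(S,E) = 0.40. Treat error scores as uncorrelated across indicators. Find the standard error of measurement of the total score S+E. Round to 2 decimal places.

Var(total) = 484.9 + 185.496 = 670.396.
True-score variance = 326.16 + 185.496 = 511.656, so reliability = 0.7632.
Error variance = 670.396 − 511.656 = 158.74; SEM = √158.74 = 12.60.

12.60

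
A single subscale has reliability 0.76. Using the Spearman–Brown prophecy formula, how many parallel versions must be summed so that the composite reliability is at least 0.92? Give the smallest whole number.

k ≥ ρ*(1−ρ₁)/(ρ₁(1−ρ*)) = 0.92·0.24 / (0.76·0.08) = 3.632.
Smallest integer k = 4.

4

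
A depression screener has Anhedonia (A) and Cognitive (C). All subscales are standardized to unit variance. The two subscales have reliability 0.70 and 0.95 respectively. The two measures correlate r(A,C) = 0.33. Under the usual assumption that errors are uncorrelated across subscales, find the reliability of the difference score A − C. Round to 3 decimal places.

Var(A−C) = 1 + 1 − 2·0.33 = 2 − 0.66 = 1.34.
Because errors are independent across components, Cov(Tᵢ,Tⱼ) = Cov(Xᵢ,Xⱼ); the off-diagonal part of the true-score variance is the same as above.
True-score variance = [0.70 + 0.95] − 0.66 = 1.65 − 0.66 = 0.99.
Reliability = 0.99 / 1.34 = 0.739.

0.739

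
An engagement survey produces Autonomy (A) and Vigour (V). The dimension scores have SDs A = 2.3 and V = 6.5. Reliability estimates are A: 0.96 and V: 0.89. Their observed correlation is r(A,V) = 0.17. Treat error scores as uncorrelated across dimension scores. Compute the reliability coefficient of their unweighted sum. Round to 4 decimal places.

Var(A+V) = 2.3² + 6.5² + 2·[2.3·6.5·0.17] = 47.54 + 5.083 = 52.623.
Because errors are independent across components, Cov(Tᵢ,Tⱼ) = Cov(Xᵢ,Xⱼ); the off-diagonal part of the true-score variance is the same as above.
True-score variance = [2.3²·0.96 + 6.5²·0.89] + 5.083 = 42.6809 + 5.083 = 47.7639.
Reliability = 47.7639 / 52.623 = 0.9077.

0.9077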